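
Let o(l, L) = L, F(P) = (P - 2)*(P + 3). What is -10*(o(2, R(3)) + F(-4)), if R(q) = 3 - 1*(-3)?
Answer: -120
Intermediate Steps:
F(P) = (-2 + P)*(3 + P)
R(q) = 6 (R(q) = 3 + 3 = 6)
-10*(o(2, R(3)) + F(-4)) = -10*(6 + (-6 - 4 + (-4)²)) = -10*(6 + (-6 - 4 + 16)) = -10*(6 + 6) = -10*12 = -120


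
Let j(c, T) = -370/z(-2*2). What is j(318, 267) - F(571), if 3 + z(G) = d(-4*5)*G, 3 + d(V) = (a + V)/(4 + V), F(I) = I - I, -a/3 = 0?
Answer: -185/2 ≈ -92.500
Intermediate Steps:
a = 0 (a = -3*0 = 0)
F(I) = 0
d(V) = -3 + V/(4 + V) (d(V) = -3 + (0 + V)/(4 + V) = -3 + V/(4 + V))
z(G) = -3 - 7*G/4 (z(G) = -3 + (2*(-6 - (-4)*5)/(4 - 4*5))*G = -3 + (2*(-6 - 1*(-20))/(4 - 20))*G = -3 + (2*(-6 + 20)/(-16))*G = -3 + (2*(-1/16)*14)*G = -3 - 7*G/4)
j(c, T) = -185/2 (j(c, T) = -370/(-3 - (-7)*2/2) = -370/(-3 - 7/4*(-4)) = -370/(-3 + 7) = -370/4 = -370*¼ = -185/2)
j(318, 267) - F(571) = -185/2 - 1*0 = -185/2 + 0 = -185/2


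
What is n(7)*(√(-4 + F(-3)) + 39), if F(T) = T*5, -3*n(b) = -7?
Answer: 91 + 7*I*√19/3 ≈ 91.0 + 10.171*I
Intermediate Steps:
n(b) = 7/3 (n(b) = -⅓*(-7) = 7/3)
F(T) = 5*T
n(7)*(√(-4 + F(-3)) + 39) = 7*(√(-4 + 5*(-3)) + 39)/3 = 7*(√(-4 - 15) + 39)/3 = 7*(√(-19) + 39)/3 = 7*(I*√19 + 39)/3 = 7*(39 + I*√19)/3 = 91 + 7*I*√19/3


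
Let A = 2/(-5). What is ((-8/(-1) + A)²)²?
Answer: 2085136/625 ≈ 3336.2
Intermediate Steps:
A = -⅖ (A = 2*(-⅕) = -⅖ ≈ -0.40000)
((-8/(-1) + A)²)² = ((-8/(-1) - ⅖)²)² = ((-8*(-1) - ⅖)²)² = ((8 - ⅖)²)² = ((38/5)²)² = (1444/25)² = 2085136/625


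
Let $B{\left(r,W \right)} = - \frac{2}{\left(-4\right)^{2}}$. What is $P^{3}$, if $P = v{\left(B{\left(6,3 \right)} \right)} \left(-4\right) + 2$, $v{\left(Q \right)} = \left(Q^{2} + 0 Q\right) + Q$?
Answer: $\frac{59319}{4096} \approx 14.482$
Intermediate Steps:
$B{\left(r,W \right)} = - \frac{1}{8}$ ($B{\left(r,W \right)} = - \frac{2}{16} = \left(-2\right) \frac{1}{16} = - \frac{1}{8}$)
$v{\left(Q \right)} = Q + Q^{2}$ ($v{\left(Q \right)} = \left(Q^{2} + 0\right) + Q = Q^{2} + Q = Q + Q^{2}$)
$P = \frac{39}{16}$ ($P = - \frac{1 - \frac{1}{8}}{8} \left(-4\right) + 2 = \left(- \frac{1}{8}\right) \frac{7}{8} \left(-4\right) + 2 = \left(- \frac{7}{64}\right) \left(-4\right) + 2 = \frac{7}{16} + 2 = \frac{39}{16} \approx 2.4375$)
$P^{3} = \left(\frac{39}{16}\right)^{3} = \frac{59319}{4096}$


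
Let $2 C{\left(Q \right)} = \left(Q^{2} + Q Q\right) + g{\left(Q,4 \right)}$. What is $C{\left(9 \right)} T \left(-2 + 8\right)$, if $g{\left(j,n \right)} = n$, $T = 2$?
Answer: $996$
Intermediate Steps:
$C{\left(Q \right)} = 2 + Q^{2}$ ($C{\left(Q \right)} = \frac{\left(Q^{2} + Q Q\right) + 4}{2} = \frac{\left(Q^{2} + Q^{2}\right) + 4}{2} = \frac{2 Q^{2} + 4}{2} = \frac{4 + 2 Q^{2}}{2} = 2 + Q^{2}$)
$C{\left(9 \right)} T \left(-2 + 8\right) = \left(2 + 9^{2}\right) 2 \left(-2 + 8\right) = \left(2 + 81\right) 2 \cdot 6 = 83 \cdot 12 = 996$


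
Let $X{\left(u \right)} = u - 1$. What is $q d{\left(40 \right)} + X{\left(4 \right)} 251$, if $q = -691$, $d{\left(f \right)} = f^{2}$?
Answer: $-1104847$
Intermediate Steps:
$X{\left(u \right)} = -1 + u$ ($X{\left(u \right)} = u - 1 = -1 + u$)
$q d{\left(40 \right)} + X{\left(4 \right)} 251 = - 691 \cdot 40^{2} + \left(-1 + 4\right) 251 = \left(-691\right) 1600 + 3 \cdot 251 = -1105600 + 753 = -1104847$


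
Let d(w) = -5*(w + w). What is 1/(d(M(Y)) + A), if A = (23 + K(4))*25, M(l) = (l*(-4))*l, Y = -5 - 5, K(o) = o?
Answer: 1/4675 ≈ 0.00021390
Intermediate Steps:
Y = -10
M(l) = -4*l**2 (M(l) = (-4*l)*l = -4*l**2)
d(w) = -10*w
A = 675 (A = (23 + 4)*25 = 27*25 = 675)
1/(d(M(Y)) + A) = 1/(-(-40)*(-10)**2 + 675) = 1/(-(-40)*100 + 675) = 1/(-10*(-400) + 675) = 1/(4000 + 675) = 1/4675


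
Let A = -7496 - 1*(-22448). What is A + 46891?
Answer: 61843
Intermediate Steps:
A = 14952 (A = -7496 + 22448 = 14952)
A + 46891 = 14952 + 46891 = 61843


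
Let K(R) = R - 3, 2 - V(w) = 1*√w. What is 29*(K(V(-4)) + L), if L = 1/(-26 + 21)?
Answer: -174/5 - 58*I ≈ -34.8 - 58.0*I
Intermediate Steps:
V(w) = 2 - √w
K(R) = -3 + R
L = -⅕ (L = 1/(-5) = -⅕ ≈ -0.20000)
29*(K(V(-4)) + L) = 29*((-3 + (2 - √(-4))) - ⅕) = 29*((-3 + (2 - 2*I)) - ⅕) = 29*((-1 - 2*I) - ⅕) = 29*(-6/5 - 2*I) = -174/5 - 58*I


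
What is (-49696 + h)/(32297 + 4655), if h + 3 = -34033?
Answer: -20933/9238 ≈ -2.2660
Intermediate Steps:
h = -34036 (h = -3 - 34033 = -34036)
(-49696 + h)/(32297 + 4655) = (-49696 - 34036)/(32297 + 4655) = -83732/36952 = -83732*1/36952 = -20933/9238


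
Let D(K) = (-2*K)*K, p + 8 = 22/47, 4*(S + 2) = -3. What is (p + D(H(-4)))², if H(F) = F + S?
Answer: 1376039025/141376 ≈ 9733.2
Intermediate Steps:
S = -11/4 (S = -2 + (¼)*(-3) = -2 - ¾ = -11/4 ≈ -2.7500)
H(F) = -11/4 + F (H(F) = F - 11/4 = -11/4 + F)
p = -354/47 (p = -8 + 22/47 = -354/47 ≈ -7.5319)
D(K) = -2*K²
(p + D(H(-4)))² = (-354/47 - 2*(-11/4 - 4)²)² = (-354/47 - 2*(-27/4)²)² = (-354/47 - 2*729/16)² = (-354/47 - 729/8)² = (-37095/376)² = 1376039025/141376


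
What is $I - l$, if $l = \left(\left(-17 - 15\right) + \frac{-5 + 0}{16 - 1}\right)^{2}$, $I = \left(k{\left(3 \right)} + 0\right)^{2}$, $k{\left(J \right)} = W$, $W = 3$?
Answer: $- \frac{9328}{9} \approx -1036.4$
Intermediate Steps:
$k{\left(J \right)} = 3$
$I = 9$ ($I = \left(3 + 0\right)^{2} = 3^{2} = 9$)
$l = \frac{9409}{9}$ ($l = \left(\left(-17 - 15\right) - \frac{5}{15}\right)^{2} = \left(-32 - \frac{1}{3}\right)^{2} = \left(- \frac{97}{3}\right)^{2} = \frac{9409}{9} \approx 1045.4$)
$I - l = 9 - \frac{9409}{9} = - \frac{9328}{9}$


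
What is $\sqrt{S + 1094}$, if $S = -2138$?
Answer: $6 i \sqrt{29} \approx 32.311 i$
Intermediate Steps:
$\sqrt{S + 1094} = \sqrt{-2138 + 1094} = \sqrt{-1044} = 6 i \sqrt{29}$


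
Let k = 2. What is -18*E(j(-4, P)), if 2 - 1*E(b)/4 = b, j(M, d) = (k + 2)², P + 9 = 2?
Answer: 1008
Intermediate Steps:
P = -7 (P = -9 + 2 = -7)
j(M, d) = 16 (j(M, d) = (2 + 2)² = 4² = 16)
E(b) = 8 - 4*b
-18*E(j(-4, P)) = -18*(8 - 4*16) = -18*(8 - 64) = -18*(-56) = 1008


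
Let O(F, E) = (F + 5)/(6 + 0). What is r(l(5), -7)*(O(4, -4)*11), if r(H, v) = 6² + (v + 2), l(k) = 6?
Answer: 1023/2 ≈ 511.50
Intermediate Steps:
O(F, E) = ⅚ + F/6 (O(F, E) = (5 + F)/6 = (5 + F)*(⅙) = ⅚ + F/6)
r(H, v) = 38 + v (r(H, v) = 36 + (2 + v) = 38 + v)
r(l(5), -7)*(O(4, -4)*11) = (38 - 7)*((⅚ + (⅙)*4)*11) = 31*((⅚ + ⅔)*11) = 31*((3/2)*11) = 31*(33/2) = 1023/2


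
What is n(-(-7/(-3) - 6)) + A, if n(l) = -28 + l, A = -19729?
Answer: -59260/3 ≈ -19753.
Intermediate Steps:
n(-(-7/(-3) - 6)) + A = (-28 - (-7/(-3) - 6)) - 19729 = (-28 - (-7*(-⅓) - 6)) - 19729 = (-28 - (7/3 - 6)) - 19729 = (-28 - 1*(-11/3)) - 19729 = (-28 + 11/3) - 19729 = -73/3 - 19729 = -59260/3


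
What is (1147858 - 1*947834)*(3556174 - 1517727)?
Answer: 407738322728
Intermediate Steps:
(1147858 - 1*947834)*(3556174 - 1517727) = (1147858 - 947834)*2038447 = 200024*2038447 = 407738322728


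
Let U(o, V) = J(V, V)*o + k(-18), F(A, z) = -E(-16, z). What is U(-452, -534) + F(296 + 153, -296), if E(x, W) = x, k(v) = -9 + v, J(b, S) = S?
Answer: 241357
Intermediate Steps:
F(A, z) = 16 (F(A, z) = -1*(-16) = 16)
U(o, V) = -27 + V*o (U(o, V) = V*o + (-9 - 18) = V*o - 27 = -27 + V*o)
U(-452, -534) + F(296 + 153, -296) = (-27 - 534*(-452)) + 16 = (-27 + 241368) + 16 = 241341 + 16 = 241357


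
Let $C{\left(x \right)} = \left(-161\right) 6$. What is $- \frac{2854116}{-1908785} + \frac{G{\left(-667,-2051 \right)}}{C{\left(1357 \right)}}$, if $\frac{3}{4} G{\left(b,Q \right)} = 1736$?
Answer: $- \frac{355955348}{395118495} \approx -0.90088$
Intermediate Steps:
$C{\left(x \right)} = -966$
$G{\left(b,Q \right)} = \frac{6944}{3}$ ($G{\left(b,Q \right)} = \frac{4}{3} \cdot 1736 = \frac{6944}{3}$)
$- \frac{2854116}{-1908785} + \frac{G{\left(-667,-2051 \right)}}{C{\left(1357 \right)}} = - \frac{2854116}{-1908785} + \frac{6944}{3 \left(-966\right)} = \left(-2854116\right) \left(- \frac{1}{1908785}\right) + \frac{6944}{3} \left(- \frac{1}{966}\right) = \frac{2854116}{1908785} - \frac{496}{207} = - \frac{355955348}{395118495}$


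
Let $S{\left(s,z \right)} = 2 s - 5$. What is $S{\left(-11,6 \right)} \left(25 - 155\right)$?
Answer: $3510$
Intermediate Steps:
$S{\left(s,z \right)} = -5 + 2 s$
$S{\left(-11,6 \right)} \left(25 - 155\right) = \left(-5 + 2 \left(-11\right)\right) \left(25 - 155\right) = \left(-5 - 22\right) \left(-130\right) = \left(-27\right) \left(-130\right) = 3510$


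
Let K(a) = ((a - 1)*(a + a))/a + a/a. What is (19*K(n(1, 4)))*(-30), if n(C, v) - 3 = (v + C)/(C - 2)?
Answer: 2850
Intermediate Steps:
n(C, v) = 3 + (C + v)/(-2 + C) (n(C, v) = 3 + (v + C)/(C - 2) = 3 + (C + v)/(-2 + C))
K(a) = -1 + 2*a (K(a) = ((-1 + a)*(2*a))/a + 1 = (2*a*(-1 + a))/a + 1 = (-2 + 2*a) + 1 = -1 + 2*a)
(19*K(n(1, 4)))*(-30) = (19*(-1 + 2*((-6 + 4 + 4*1)/(-2 + 1))))*(-30) = (19*(-1 + 2*((-6 + 4 + 4)/(-1))))*(-30) = (19*(-1 + 2*(-1*2)))*(-30) = (19*(-1 + 2*(-2)))*(-30) = (19*(-1 - 4))*(-30) = (19*(-5))*(-30) = -95*(-30) = 2850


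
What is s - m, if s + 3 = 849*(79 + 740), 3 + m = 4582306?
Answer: -3886975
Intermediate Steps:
m = 4582303 (m = -3 + 4582306 = 4582303)
s = 695328 (s = -3 + 849*(79 + 740) = -3 + 849*819 = -3 + 695331 = 695328)
s - m = 695328 - 1*4582303 = 695328 - 4582303 = -3886975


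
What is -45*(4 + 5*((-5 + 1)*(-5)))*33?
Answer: -154440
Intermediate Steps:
-45*(4 + 5*((-5 + 1)*(-5)))*33 = -45*(4 + 5*(-4*(-5)))*33 = -45*(4 + 5*20)*33 = -45*(4 + 100)*33 = -45*104*33 = -4680*33 = -154440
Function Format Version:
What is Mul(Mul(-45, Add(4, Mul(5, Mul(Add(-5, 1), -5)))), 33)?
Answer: -154440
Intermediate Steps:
Mul(Mul(-45, Add(4, Mul(5, Mul(Add(-5, 1), -5)))), 33) = Mul(Mul(-45, Add(4, Mul(5, Mul(-4, -5)))), 33) = Mul(Mul(-45, Add(4, Mul(5, 20))), 33) = Mul(Mul(-45, Add(4, 100)), 33) = Mul(Mul(-45, 104), 33) = Mul(-4680, 33) = -154440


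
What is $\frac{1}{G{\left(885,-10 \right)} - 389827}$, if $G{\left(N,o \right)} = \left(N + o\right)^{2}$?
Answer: $\frac{1}{375798} \approx 2.661 \cdot 10^{-6}$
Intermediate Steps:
$\frac{1}{G{\left(885,-10 \right)} - 389827} = \frac{1}{\left(885 - 10\right)^{2} - 389827} = \frac{1}{875^{2} - 389827} = \frac{1}{765625 - 389827} = \frac{1}{375798}$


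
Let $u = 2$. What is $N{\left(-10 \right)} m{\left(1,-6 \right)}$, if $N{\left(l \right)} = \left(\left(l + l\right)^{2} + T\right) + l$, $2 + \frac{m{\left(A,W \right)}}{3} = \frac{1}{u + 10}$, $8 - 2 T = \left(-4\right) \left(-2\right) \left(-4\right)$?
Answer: $- \frac{4715}{2} \approx -2357.5$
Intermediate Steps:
$T = 20$ ($T = 4 - \frac{\left(-4\right) \left(-2\right) \left(-4\right)}{2} = 4 - \frac{8 \left(-4\right)}{2} = 4 - -16 = 4 + 16 = 20$)
$m{\left(A,W \right)} = - \frac{23}{4}$ ($m{\left(A,W \right)} = -6 + \frac{3}{2 + 10} = -6 + \frac{3}{12} = -6 + 3 \cdot \frac{1}{12} = -6 + \frac{1}{4} = - \frac{23}{4}$)
$N{\left(l \right)} = 20 + l + 4 l^{2}$ ($N{\left(l \right)} = \left(\left(l + l\right)^{2} + 20\right) + l = \left(\left(2 l\right)^{2} + 20\right) + l = \left(4 l^{2} + 20\right) + l = \left(20 + 4 l^{2}\right) + l = 20 + l + 4 l^{2}$)
$N{\left(-10 \right)} m{\left(1,-6 \right)} = \left(20 - 10 + 4 \left(-10\right)^{2}\right) \left(- \frac{23}{4}\right) = \left(20 - 10 + 4 \cdot 100\right) \left(- \frac{23}{4}\right) = \left(20 - 10 + 400\right) \left(- \frac{23}{4}\right) = 410 \left(- \frac{23}{4}\right) = - \frac{4715}{2}$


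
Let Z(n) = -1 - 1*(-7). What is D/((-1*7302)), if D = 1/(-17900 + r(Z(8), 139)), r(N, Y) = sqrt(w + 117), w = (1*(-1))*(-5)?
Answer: 4475/584908232289 + sqrt(122)/2339632929156 ≈ 7.6555e-9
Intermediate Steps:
Z(n) = 6 (Z(n) = -1 + 7 = 6)
w = 5 (w = -1*(-5) = 5)
r(N, Y) = sqrt(122) (r(N, Y) = sqrt(5 + 117) = sqrt(122))
D = 1/(-17900 + sqrt(122)) ≈ -5.5900e-5
D/((-1*7302)) = (-8950/160204939 - sqrt(122)/320409878)/((-1*7302)) = (-8950/160204939 - sqrt(122)/320409878)/(-7302) = (-8950/160204939 - sqrt(122)/320409878)*(-1/7302) = 4475/584908232289 + sqrt(122)/2339632929156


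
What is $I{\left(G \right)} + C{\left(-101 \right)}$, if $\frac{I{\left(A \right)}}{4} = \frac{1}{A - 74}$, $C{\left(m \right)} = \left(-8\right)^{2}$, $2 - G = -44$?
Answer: $\frac{447}{7} \approx 63.857$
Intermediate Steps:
$G = 46$ ($G = 2 - -44 = 2 + 44 = 46$)
$C{\left(m \right)} = 64$
$I{\left(A \right)} = \frac{4}{-74 + A}$ ($I{\left(A \right)} = \frac{4}{A - 74} = \frac{4}{-74 + A}$)
$I{\left(G \right)} + C{\left(-101 \right)} = \frac{4}{-74 + 46} + 64 = \frac{4}{-28} + 64 = 4 \left(- \frac{1}{28}\right) + 64 = - \frac{1}{7} + 64 = \frac{447}{7}$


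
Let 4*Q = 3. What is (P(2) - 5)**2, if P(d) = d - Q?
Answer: 225/16 ≈ 14.063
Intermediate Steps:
Q = 3/4 (Q = (1/4)*3 = 3/4 ≈ 0.75000)
P(d) = -3/4 + d (P(d) = d - 1*3/4 = d - 3/4 = -3/4 + d)
(P(2) - 5)**2 = ((-3/4 + 2) - 5)**2 = (5/4 - 5)**2 = (-15/4)**2 = 225/16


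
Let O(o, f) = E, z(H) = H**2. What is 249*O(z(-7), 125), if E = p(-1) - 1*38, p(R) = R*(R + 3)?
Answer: -9960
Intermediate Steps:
p(R) = R*(3 + R)
E = -40 (E = -(3 - 1) - 1*38 = -1*2 - 38 = -2 - 38 = -40)
O(o, f) = -40
249*O(z(-7), 125) = 249*(-40) = -9960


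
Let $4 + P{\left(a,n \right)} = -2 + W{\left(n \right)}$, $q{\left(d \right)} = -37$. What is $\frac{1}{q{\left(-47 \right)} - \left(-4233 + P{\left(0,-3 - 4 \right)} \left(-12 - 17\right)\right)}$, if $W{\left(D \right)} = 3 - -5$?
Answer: $\frac{1}{4254} \approx 0.00023507$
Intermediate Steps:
$W{\left(D \right)} = 8$ ($W{\left(D \right)} = 3 + 5 = 8$)
$P{\left(a,n \right)} = 2$ ($P{\left(a,n \right)} = -4 + \left(-2 + 8\right) = -4 + 6 = 2$)
$\frac{1}{q{\left(-47 \right)} - \left(-4233 + P{\left(0,-3 - 4 \right)} \left(-12 - 17\right)\right)} = \frac{1}{-37 + \left(4233 - 2 \left(-12 - 17\right)\right)} = \frac{1}{-37 + \left(4233 - 2 \left(-29\right)\right)} = \frac{1}{-37 + \left(4233 - -58\right)} = \frac{1}{-37 + \left(4233 + 58\right)} = \frac{1}{-37 + 4291} = \frac{1}{4254}$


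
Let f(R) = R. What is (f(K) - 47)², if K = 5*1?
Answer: 1764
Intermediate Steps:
K = 5
(f(K) - 47)² = (5 - 47)² = (-42)² = 1764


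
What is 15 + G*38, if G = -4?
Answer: -137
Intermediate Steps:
15 + G*38 = 15 - 4*38 = 15 - 152 = -137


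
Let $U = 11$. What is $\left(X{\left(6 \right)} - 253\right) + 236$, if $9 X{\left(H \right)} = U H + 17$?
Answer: $- \frac{70}{9} \approx -7.7778$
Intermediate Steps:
$X{\left(H \right)} = \frac{17}{9} + \frac{11 H}{9}$ ($X{\left(H \right)} = \frac{11 H + 17}{9} = \frac{17 + 11 H}{9} = \frac{17}{9} + \frac{11 H}{9}$)
$\left(X{\left(6 \right)} - 253\right) + 236 = \left(\left(\frac{17}{9} + \frac{11}{9} \cdot 6\right) - 253\right) + 236 = \left(\left(\frac{17}{9} + \frac{22}{3}\right) - 253\right) + 236 = \left(\frac{83}{9} - 253\right) + 236 = - \frac{2194}{9} + 236 = - \frac{70}{9}$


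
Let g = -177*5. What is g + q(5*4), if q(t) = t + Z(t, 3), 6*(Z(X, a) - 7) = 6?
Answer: -857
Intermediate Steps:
Z(X, a) = 8 (Z(X, a) = 7 + (⅙)*6 = 7 + 1 = 8)
g = -885
q(t) = 8 + t (q(t) = t + 8 = 8 + t)
g + q(5*4) = -885 + (8 + 5*4) = -885 + (8 + 20) = -885 + 28 = -857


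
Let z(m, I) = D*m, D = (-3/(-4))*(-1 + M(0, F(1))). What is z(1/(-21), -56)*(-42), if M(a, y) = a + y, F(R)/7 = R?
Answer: 9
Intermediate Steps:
F(R) = 7*R
D = 9/2 (D = (-3/(-4))*(-1 + (0 + 7*1)) = (-3*(-1/4))*(-1 + (0 + 7)) = 3*(-1 + 7)/4 = (3/4)*6 = 9/2 ≈ 4.5000)
z(m, I) = 9*m/2
z(1/(-21), -56)*(-42) = ((9/2)/(-21))*(-42) = ((9/2)*(-1/21))*(-42) = -3/14*(-42) = 9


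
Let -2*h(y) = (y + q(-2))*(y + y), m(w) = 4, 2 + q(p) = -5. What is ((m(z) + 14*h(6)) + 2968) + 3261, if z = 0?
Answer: 6317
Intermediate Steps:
q(p) = -7 (q(p) = -2 - 5 = -7)
h(y) = -y*(-7 + y) (h(y) = -(y - 7)*(y + y)/2 = -(-7 + y)*2*y/2 = -y*(-7 + y))
((m(z) + 14*h(6)) + 2968) + 3261 = ((4 + 14*(6*(7 - 1*6))) + 2968) + 3261 = ((4 + 14*(6*(7 - 6))) + 2968) + 3261 = ((4 + 14*(6*1)) + 2968) + 3261 = ((4 + 14*6) + 2968) + 3261 = ((4 + 84) + 2968) + 3261 = (88 + 2968) + 3261 = 3056 + 3261 = 6317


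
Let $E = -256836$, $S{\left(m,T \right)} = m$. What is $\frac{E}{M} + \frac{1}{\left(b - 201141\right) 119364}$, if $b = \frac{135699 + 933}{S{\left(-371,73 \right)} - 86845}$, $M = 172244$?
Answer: $- \frac{164770425642175979}{110501320661894022} \approx -1.4911$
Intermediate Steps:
$b = - \frac{5693}{3634}$ ($b = \frac{135699 + 933}{-371 - 86845} = \frac{136632}{-87216} = 136632 \left(- \frac{1}{87216}\right) = - \frac{5693}{3634} \approx -1.5666$)
$\frac{E}{M} + \frac{1}{\left(b - 201141\right) 119364} = - \frac{256836}{172244} + \frac{1}{\left(- \frac{5693}{3634} - 201141\right) 119364} = \left(-256836\right) \frac{1}{172244} + \frac{1}{- \frac{730952087}{3634}} \cdot \frac{1}{119364} = - \frac{3777}{2533} - \frac{1817}{43624682456334} = - \frac{164770425642175979}{110501320661894022}$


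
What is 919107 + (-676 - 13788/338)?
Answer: 155207945/169 ≈ 9.1839e+5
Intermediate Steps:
919107 + (-676 - 13788/338) = 919107 + (-676 - 766*9/169) = 919107 + (-676 - 6894/169) = 919107 - 121138/169 = 155207945/169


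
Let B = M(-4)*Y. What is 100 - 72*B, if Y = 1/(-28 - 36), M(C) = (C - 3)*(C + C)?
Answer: 163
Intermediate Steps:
M(C) = 2*C*(-3 + C) (M(C) = (-3 + C)*(2*C) = 2*C*(-3 + C))
Y = -1/64 (Y = 1/(-64) = -1/64 ≈ -0.015625)
B = -7/8 (B = (2*(-4)*(-3 - 4))*(-1/64) = (2*(-4)*(-7))*(-1/64) = 56*(-1/64) = -7/8 ≈ -0.87500)
100 - 72*B = 100 - 72*(-7/8) = 100 + 63 = 163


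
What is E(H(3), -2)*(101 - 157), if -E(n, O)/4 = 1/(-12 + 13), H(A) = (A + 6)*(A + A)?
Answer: 224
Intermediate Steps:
H(A) = 2*A*(6 + A) (H(A) = (6 + A)*(2*A) = 2*A*(6 + A))
E(n, O) = -4 (E(n, O) = -4/(-12 + 13) = -4/1 = -4*1 = -4)
E(H(3), -2)*(101 - 157) = -4*(101 - 157) = -4*(-56) = 224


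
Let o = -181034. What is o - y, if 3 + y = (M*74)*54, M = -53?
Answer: 30757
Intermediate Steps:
y = -211791 (y = -3 - 53*74*54 = -3 - 3922*54 = -3 - 211788 = -211791)
o - y = -181034 - 1*(-211791) = -181034 + 211791 = 30757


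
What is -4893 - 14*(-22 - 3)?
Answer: -4543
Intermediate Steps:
-4893 - 14*(-22 - 3) = -4893 - 14*(-25) = -4893 + 350 = -4543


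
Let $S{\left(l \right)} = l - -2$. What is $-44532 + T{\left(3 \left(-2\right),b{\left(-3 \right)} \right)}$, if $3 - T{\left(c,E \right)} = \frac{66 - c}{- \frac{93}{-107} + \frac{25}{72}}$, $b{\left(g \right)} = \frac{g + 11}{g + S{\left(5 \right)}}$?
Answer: $- \frac{417835947}{9371} \approx -44588.0$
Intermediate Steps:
$S{\left(l \right)} = 2 + l$ ($S{\left(l \right)} = l + 2 = 2 + l$)
$b{\left(g \right)} = \frac{11 + g}{7 + g}$ ($b{\left(g \right)} = \frac{g + 11}{g + \left(2 + 5\right)} = \frac{11 + g}{g + 7} = \frac{11 + g}{7 + g}$)
$T{\left(c,E \right)} = - \frac{480351}{9371} + \frac{7704 c}{9371}$ ($T{\left(c,E \right)} = 3 - \frac{66 - c}{- \frac{93}{-107} + \frac{25}{72}} = 3 - \frac{66 - c}{\left(-93\right) \left(- \frac{1}{107}\right) + 25 \cdot \frac{1}{72}} = 3 - \frac{66 - c}{\frac{93}{107} + \frac{25}{72}} = 3 - \frac{66 - c}{\frac{9371}{7704}} = 3 - \left(66 - c\right) \frac{7704}{9371} = 3 - \left(\frac{508464}{9371} - \frac{7704 c}{9371}\right) = 3 + \left(- \frac{508464}{9371} + \frac{7704 c}{9371}\right) = - \frac{480351}{9371} + \frac{7704 c}{9371}$)
$-44532 + T{\left(3 \left(-2\right),b{\left(-3 \right)} \right)} = -44532 - \left(\frac{480351}{9371} - \frac{7704 \cdot 3 \left(-2\right)}{9371}\right) = -44532 + \left(- \frac{480351}{9371} + \frac{7704}{9371} \left(-6\right)\right) = -44532 - \frac{526575}{9371} = - \frac{417835947}{9371}$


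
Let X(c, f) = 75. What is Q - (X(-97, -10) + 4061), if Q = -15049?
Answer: -19185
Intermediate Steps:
Q - (X(-97, -10) + 4061) = -15049 - (75 + 4061) = -15049 - 1*4136 = -15049 - 4136 = -19185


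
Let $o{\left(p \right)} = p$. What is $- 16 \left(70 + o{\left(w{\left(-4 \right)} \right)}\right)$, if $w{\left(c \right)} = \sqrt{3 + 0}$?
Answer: $-1120 - 16 \sqrt{3} \approx -1147.7$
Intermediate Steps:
$w{\left(c \right)} = \sqrt{3}$
$- 16 \left(70 + o{\left(w{\left(-4 \right)} \right)}\right) = - 16 \left(70 + \sqrt{3}\right) = -1120 - 16 \sqrt{3}$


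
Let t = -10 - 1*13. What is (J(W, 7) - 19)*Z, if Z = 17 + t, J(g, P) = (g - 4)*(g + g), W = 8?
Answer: -270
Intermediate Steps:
t = -23 (t = -10 - 13 = -23)
J(g, P) = 2*g*(-4 + g) (J(g, P) = (-4 + g)*(2*g) = 2*g*(-4 + g))
Z = -6 (Z = 17 - 23 = -6)
(J(W, 7) - 19)*Z = (2*8*(-4 + 8) - 19)*(-6) = (2*8*4 - 19)*(-6) = (64 - 19)*(-6) = 45*(-6) = -270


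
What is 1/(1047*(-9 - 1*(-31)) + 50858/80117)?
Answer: 80117/1845465836 ≈ 4.3413e-5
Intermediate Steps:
1/(1047*(-9 - 1*(-31)) + 50858/80117) = 1/(1047*(-9 + 31) + 50858*(1/80117)) = 1/(1047*22 + 50858/80117) = 1/(23034 + 50858/80117) = 1/(1845465836/80117) = 80117/1845465836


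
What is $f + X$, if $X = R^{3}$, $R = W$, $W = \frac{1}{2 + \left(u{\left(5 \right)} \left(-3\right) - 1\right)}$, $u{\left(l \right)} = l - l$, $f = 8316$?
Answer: $8317$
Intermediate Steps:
$u{\left(l \right)} = 0$
$W = 1$ ($W = \frac{1}{2 + \left(0 \left(-3\right) - 1\right)} = \frac{1}{2 + \left(0 - 1\right)} = \frac{1}{2 - 1} = 1^{-1} = 1$)
$R = 1$
$X = 1$ ($X = 1^{3} = 1$)
$f + X = 8316 + 1 = 8317$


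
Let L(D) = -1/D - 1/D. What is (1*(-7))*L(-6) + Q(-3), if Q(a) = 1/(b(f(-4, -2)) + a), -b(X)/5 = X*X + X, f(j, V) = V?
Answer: -94/39 ≈ -2.4103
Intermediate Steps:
b(X) = -5*X - 5*X² (b(X) = -5*(X*X + X) = -5*(X² + X) = -5*(X + X²) = -5*X - 5*X²)
Q(a) = 1/(-10 + a) (Q(a) = 1/(-5*(-2)*(1 - 2) + a) = 1/(-5*(-2)*(-1) + a) = 1/(-10 + a))
L(D) = -2/D
(1*(-7))*L(-6) + Q(-3) = (1*(-7))*(-2/(-6)) + 1/(-10 - 3) = -(-14)*(-1)/6 + 1/(-13) = -7*⅓ - 1/13 = -7/3 - 1/13 = -94/39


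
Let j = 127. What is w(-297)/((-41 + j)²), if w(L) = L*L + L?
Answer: 21978/1849 ≈ 11.886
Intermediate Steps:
w(L) = L + L² (w(L) = L² + L = L + L²)
w(-297)/((-41 + j)²) = (-297*(1 - 297))/((-41 + 127)²) = (-297*(-296))/(86²) = 87912/7396 = 87912*(1/7396) = 21978/1849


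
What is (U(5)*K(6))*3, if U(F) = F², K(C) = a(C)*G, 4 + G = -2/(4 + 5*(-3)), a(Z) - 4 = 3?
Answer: -22050/11 ≈ -2004.5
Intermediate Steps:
a(Z) = 7 (a(Z) = 4 + 3 = 7)
G = -42/11 (G = -4 - 2/(4 + 5*(-3)) = -4 - 2/(4 - 15) = -4 - 2/(-11) = -4 - 1/11*(-2) = -4 + 2/11 = -42/11 ≈ -3.8182)
K(C) = -294/11 (K(C) = 7*(-42/11) = -294/11)
(U(5)*K(6))*3 = (5²*(-294/11))*3 = (25*(-294/11))*3 = -7350/11*3 = -22050/11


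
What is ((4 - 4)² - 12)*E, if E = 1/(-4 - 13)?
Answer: 12/17 ≈ 0.70588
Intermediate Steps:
E = -1/17 (E = 1/(-17) = -1/17 ≈ -0.058824)
((4 - 4)² - 12)*E = ((4 - 4)² - 12)*(-1/17) = (0² - 12)*(-1/17) = (0 - 12)*(-1/17) = -12*(-1/17) = 12/17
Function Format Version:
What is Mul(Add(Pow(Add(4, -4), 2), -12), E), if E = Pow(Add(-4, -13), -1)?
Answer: Rational(12, 17) ≈ 0.70588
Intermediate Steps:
E = Rational(-1, 17) (E = Pow(-17, -1) = Rational(-1, 17) ≈ -0.058824)
Mul(Add(Pow(Add(4, -4), 2), -12), E) = Mul(Add(Pow(Add(4, -4), 2), -12), Rational(-1, 17)) = Mul(Add(Pow(0, 2), -12), Rational(-1, 17)) = Mul(Add(0, -12), Rational(-1, 17)) = Mul(-12, Rational(-1, 17)) = Rational(12, 17)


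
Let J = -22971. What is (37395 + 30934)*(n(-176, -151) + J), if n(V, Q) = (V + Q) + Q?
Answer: -1602246721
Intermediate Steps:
n(V, Q) = V + 2*Q (n(V, Q) = (Q + V) + Q = V + 2*Q)
(37395 + 30934)*(n(-176, -151) + J) = (37395 + 30934)*((-176 + 2*(-151)) - 22971) = 68329*((-176 - 302) - 22971) = 68329*(-478 - 22971) = 68329*(-23449) = -1602246721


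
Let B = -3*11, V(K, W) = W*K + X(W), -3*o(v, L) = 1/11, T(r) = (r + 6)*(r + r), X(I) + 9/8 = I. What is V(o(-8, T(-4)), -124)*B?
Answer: 32041/8 ≈ 4005.1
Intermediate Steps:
X(I) = -9/8 + I
T(r) = 2*r*(6 + r) (T(r) = (6 + r)*(2*r) = 2*r*(6 + r))
o(v, L) = -1/33 (o(v, L) = -1/(3*11) = -⅓*1/11 = -1/33)
V(K, W) = -9/8 + W + K*W (V(K, W) = W*K + (-9/8 + W) = K*W + (-9/8 + W) = -9/8 + W + K*W)
B = -33
V(o(-8, T(-4)), -124)*B = (-9/8 - 124 - 1/33*(-124))*(-33) = (-9/8 - 124 + 124/33)*(-33) = -32041/264*(-33) = 32041/8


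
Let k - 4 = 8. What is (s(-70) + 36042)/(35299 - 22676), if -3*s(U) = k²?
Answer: 35994/12623 ≈ 2.8515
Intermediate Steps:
k = 12 (k = 4 + 8 = 12)
s(U) = -48 (s(U) = -⅓*12² = -⅓*144 = -48)
(s(-70) + 36042)/(35299 - 22676) = (-48 + 36042)/(35299 - 22676) = 35994/12623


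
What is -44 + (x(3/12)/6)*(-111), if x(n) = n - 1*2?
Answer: -93/8 ≈ -11.625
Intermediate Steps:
x(n) = -2 + n (x(n) = n - 2 = -2 + n)
-44 + (x(3/12)/6)*(-111) = -44 + ((-2 + 3/12)/6)*(-111) = -44 + ((-2 + 3*(1/12))*(1/6))*(-111) = -44 + ((-2 + 1/4)*(1/6))*(-111) = -44 - 7/4*1/6*(-111) = -44 - 7/24*(-111) = -44 + 259/8 = -93/8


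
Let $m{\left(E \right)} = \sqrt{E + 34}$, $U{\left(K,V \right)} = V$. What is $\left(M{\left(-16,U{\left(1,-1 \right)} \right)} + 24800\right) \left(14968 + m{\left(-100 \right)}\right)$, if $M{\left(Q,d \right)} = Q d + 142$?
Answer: $373571344 + 24958 i \sqrt{66} \approx 3.7357 \cdot 10^{8} + 2.0276 \cdot 10^{5} i$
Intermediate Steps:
$M{\left(Q,d \right)} = 142 + Q d$
$m{\left(E \right)} = \sqrt{34 + E}$
$\left(M{\left(-16,U{\left(1,-1 \right)} \right)} + 24800\right) \left(14968 + m{\left(-100 \right)}\right) = \left(\left(142 - -16\right) + 24800\right) \left(14968 + \sqrt{34 - 100}\right) = \left(\left(142 + 16\right) + 24800\right) \left(14968 + \sqrt{-66}\right) = \left(158 + 24800\right) \left(14968 + i \sqrt{66}\right) = 24958 \left(14968 + i \sqrt{66}\right) = 373571344 + 24958 i \sqrt{66}$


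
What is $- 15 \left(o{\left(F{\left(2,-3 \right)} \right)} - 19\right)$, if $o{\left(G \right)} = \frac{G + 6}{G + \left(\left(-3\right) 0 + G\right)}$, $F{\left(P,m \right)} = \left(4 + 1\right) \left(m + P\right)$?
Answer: $\frac{573}{2} \approx 286.5$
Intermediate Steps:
$F{\left(P,m \right)} = 5 P + 5 m$ ($F{\left(P,m \right)} = 5 \left(P + m\right) = 5 P + 5 m$)
$o{\left(G \right)} = \frac{6 + G}{2 G}$ ($o{\left(G \right)} = \frac{6 + G}{G + \left(0 + G\right)} = \frac{6 + G}{G + G} = \frac{6 + G}{2 G}$)
$- 15 \left(o{\left(F{\left(2,-3 \right)} \right)} - 19\right) = - 15 \left(\frac{6 + \left(5 \cdot 2 + 5 \left(-3\right)\right)}{2 \left(5 \cdot 2 + 5 \left(-3\right)\right)} - 19\right) = - 15 \left(\frac{6 + \left(10 - 15\right)}{2 \left(10 - 15\right)} - 19\right) = - 15 \left(\frac{6 - 5}{2 \left(-5\right)} - 19\right) = - 15 \left(\frac{1}{2} \left(- \frac{1}{5}\right) 1 - 19\right) = - 15 \left(- \frac{1}{10} - 19\right) = \left(-15\right) \left(- \frac{191}{10}\right) = \frac{573}{2}$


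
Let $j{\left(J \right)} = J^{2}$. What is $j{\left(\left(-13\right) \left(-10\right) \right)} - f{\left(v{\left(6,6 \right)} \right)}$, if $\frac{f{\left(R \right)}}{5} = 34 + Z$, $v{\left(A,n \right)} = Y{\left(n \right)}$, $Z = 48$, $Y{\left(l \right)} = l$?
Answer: $16490$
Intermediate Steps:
$v{\left(A,n \right)} = n$
$f{\left(R \right)} = 410$ ($f{\left(R \right)} = 5 \left(34 + 48\right) = 5 \cdot 82 = 410$)
$j{\left(\left(-13\right) \left(-10\right) \right)} - f{\left(v{\left(6,6 \right)} \right)} = \left(\left(-13\right) \left(-10\right)\right)^{2} - 410 = 130^{2} - 410 = 16900 - 410 = 16490$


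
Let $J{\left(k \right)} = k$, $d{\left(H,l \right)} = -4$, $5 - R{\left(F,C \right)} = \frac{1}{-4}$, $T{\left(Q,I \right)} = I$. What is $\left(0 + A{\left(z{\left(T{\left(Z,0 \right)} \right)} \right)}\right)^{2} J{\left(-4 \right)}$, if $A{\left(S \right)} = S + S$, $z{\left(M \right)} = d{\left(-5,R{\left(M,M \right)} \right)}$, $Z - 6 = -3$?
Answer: $-256$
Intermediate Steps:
$Z = 3$ ($Z = 6 - 3 = 3$)
$R{\left(F,C \right)} = \frac{21}{4}$ ($R{\left(F,C \right)} = 5 - \frac{1}{-4} = 5 - - \frac{1}{4} = 5 + \frac{1}{4} = \frac{21}{4}$)
$z{\left(M \right)} = -4$
$A{\left(S \right)} = 2 S$
$\left(0 + A{\left(z{\left(T{\left(Z,0 \right)} \right)} \right)}\right)^{2} J{\left(-4 \right)} = \left(0 + 2 \left(-4\right)\right)^{2} \left(-4\right) = \left(0 - 8\right)^{2} \left(-4\right) = \left(-8\right)^{2} \left(-4\right) = 64 \left(-4\right) = -256$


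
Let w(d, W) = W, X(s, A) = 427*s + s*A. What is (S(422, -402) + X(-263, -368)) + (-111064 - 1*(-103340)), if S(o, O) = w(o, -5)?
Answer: -23246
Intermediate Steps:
X(s, A) = 427*s + A*s
S(o, O) = -5
(S(422, -402) + X(-263, -368)) + (-111064 - 1*(-103340)) = (-5 - 263*(427 - 368)) + (-111064 - 1*(-103340)) = (-5 - 263*59) + (-111064 + 103340) = (-5 - 15517) - 7724 = -15522 - 7724 = -23246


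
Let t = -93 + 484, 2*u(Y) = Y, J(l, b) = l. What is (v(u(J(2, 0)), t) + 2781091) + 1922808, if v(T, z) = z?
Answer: 4704290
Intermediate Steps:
u(Y) = Y/2
t = 391
(v(u(J(2, 0)), t) + 2781091) + 1922808 = (391 + 2781091) + 1922808 = 2781482 + 1922808 = 4704290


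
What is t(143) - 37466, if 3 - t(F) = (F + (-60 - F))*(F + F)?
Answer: -20303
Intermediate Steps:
t(F) = 3 + 120*F (t(F) = 3 - (F + (-60 - F))*(F + F) = 3 - (-60)*2*F = 3 - (-120)*F = 3 + 120*F)
t(143) - 37466 = (3 + 120*143) - 37466 = (3 + 17160) - 37466 = 17163 - 37466 = -20303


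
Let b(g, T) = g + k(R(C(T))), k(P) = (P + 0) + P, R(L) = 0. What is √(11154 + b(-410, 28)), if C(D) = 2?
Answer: 2*√2686 ≈ 103.65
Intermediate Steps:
k(P) = 2*P (k(P) = P + P = 2*P)
b(g, T) = g (b(g, T) = g + 2*0 = g + 0 = g)
√(11154 + b(-410, 28)) = √(11154 - 410) = √10744 = 2*√2686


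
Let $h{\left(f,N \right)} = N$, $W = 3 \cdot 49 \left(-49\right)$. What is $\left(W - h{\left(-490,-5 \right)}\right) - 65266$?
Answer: $-72464$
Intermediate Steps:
$W = -7203$ ($W = 147 \left(-49\right) = -7203$)
$\left(W - h{\left(-490,-5 \right)}\right) - 65266 = \left(-7203 - -5\right) - 65266 = \left(-7203 + 5\right) - 65266 = -7198 - 65266 = -72464$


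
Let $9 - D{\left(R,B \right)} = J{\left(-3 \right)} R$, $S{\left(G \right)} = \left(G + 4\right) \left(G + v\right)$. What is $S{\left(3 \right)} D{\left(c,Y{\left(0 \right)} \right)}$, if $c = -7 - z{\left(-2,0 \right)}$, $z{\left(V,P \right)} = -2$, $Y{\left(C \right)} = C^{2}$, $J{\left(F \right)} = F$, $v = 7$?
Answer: $-420$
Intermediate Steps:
$S{\left(G \right)} = \left(4 + G\right) \left(7 + G\right)$ ($S{\left(G \right)} = \left(G + 4\right) \left(G + 7\right) = \left(4 + G\right) \left(7 + G\right)$)
$c = -5$ ($c = -7 - -2 = -7 + 2 = -5$)
$D{\left(R,B \right)} = 9 + 3 R$ ($D{\left(R,B \right)} = 9 - - 3 R = 9 + 3 R$)
$S{\left(3 \right)} D{\left(c,Y{\left(0 \right)} \right)} = \left(28 + 3^{2} + 11 \cdot 3\right) \left(9 + 3 \left(-5\right)\right) = \left(28 + 9 + 33\right) \left(9 - 15\right) = 70 \left(-6\right) = -420$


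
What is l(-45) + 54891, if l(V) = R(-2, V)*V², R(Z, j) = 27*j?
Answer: -2405484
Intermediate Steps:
l(V) = 27*V³ (l(V) = (27*V)*V² = 27*V³)
l(-45) + 54891 = 27*(-45)³ + 54891 = 27*(-91125) + 54891 = -2460375 + 54891 = -2405484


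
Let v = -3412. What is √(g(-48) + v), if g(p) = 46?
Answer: 3*I*√374 ≈ 58.017*I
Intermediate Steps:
√(g(-48) + v) = √(46 - 3412) = √(-3366) = 3*I*√374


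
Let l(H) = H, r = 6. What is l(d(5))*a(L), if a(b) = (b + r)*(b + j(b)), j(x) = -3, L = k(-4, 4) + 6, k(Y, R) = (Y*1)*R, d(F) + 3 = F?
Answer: 104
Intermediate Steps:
d(F) = -3 + F
k(Y, R) = R*Y (k(Y, R) = Y*R = R*Y)
L = -10 (L = 4*(-4) + 6 = -16 + 6 = -10)
a(b) = (-3 + b)*(6 + b) (a(b) = (b + 6)*(b - 3) = (6 + b)*(-3 + b) = (-3 + b)*(6 + b))
l(d(5))*a(L) = (-3 + 5)*(-18 + (-10)² + 3*(-10)) = 2*(-18 + 100 - 30) = 2*52 = 104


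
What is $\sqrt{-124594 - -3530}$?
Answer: $2 i \sqrt{30266} \approx 347.94 i$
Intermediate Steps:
$\sqrt{-124594 - -3530} = \sqrt{-124594 + 3530} = \sqrt{-121064} = 2 i \sqrt{30266}$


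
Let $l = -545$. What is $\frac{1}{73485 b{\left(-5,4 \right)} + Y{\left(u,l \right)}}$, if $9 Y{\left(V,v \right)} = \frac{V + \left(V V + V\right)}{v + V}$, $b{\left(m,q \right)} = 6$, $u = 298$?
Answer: $\frac{741}{326684510} \approx 2.2682 \cdot 10^{-6}$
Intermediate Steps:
$Y{\left(V,v \right)} = \frac{V^{2} + 2 V}{9 \left(V + v\right)}$ ($Y{\left(V,v \right)} = \frac{\left(V + \left(V V + V\right)\right) \frac{1}{v + V}}{9} = \frac{\left(V + \left(V^{2} + V\right)\right) \frac{1}{V + v}}{9} = \frac{\left(V + \left(V + V^{2}\right)\right) \frac{1}{V + v}}{9} = \frac{\left(V^{2} + 2 V\right) \frac{1}{V + v}}{9} = \frac{\frac{1}{V + v} \left(V^{2} + 2 V\right)}{9} = \frac{V^{2} + 2 V}{9 \left(V + v\right)}$)
$\frac{1}{73485 b{\left(-5,4 \right)} + Y{\left(u,l \right)}} = \frac{1}{73485 \cdot 6 + \frac{1}{9} \cdot 298 \frac{1}{298 - 545} \left(2 + 298\right)} = \frac{1}{440910 + \frac{1}{9} \cdot 298 \frac{1}{-247} \cdot 300} = \frac{1}{440910 + \frac{1}{9} \cdot 298 \left(- \frac{1}{247}\right) 300} = \frac{1}{440910 - \frac{29800}{741}} = \frac{1}{\frac{326684510}{741}} = \frac{741}{326684510}$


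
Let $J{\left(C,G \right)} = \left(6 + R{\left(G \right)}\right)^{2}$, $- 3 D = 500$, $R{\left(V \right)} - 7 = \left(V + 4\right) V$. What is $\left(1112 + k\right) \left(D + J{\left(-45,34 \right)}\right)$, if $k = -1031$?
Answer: $137931525$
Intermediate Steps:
$R{\left(V \right)} = 7 + V \left(4 + V\right)$ ($R{\left(V \right)} = 7 + \left(V + 4\right) V = 7 + \left(4 + V\right) V = 7 + V \left(4 + V\right)$)
$D = - \frac{500}{3}$ ($D = \left(- \frac{1}{3}\right) 500 = - \frac{500}{3} \approx -166.67$)
$J{\left(C,G \right)} = \left(13 + G^{2} + 4 G\right)^{2}$ ($J{\left(C,G \right)} = \left(6 + \left(7 + G^{2} + 4 G\right)\right)^{2} = \left(13 + G^{2} + 4 G\right)^{2}$)
$\left(1112 + k\right) \left(D + J{\left(-45,34 \right)}\right) = \left(1112 - 1031\right) \left(- \frac{500}{3} + \left(13 + 34^{2} + 4 \cdot 34\right)^{2}\right) = 81 \left(- \frac{500}{3} + \left(13 + 1156 + 136\right)^{2}\right) = 81 \left(- \frac{500}{3} + 1305^{2}\right) = 81 \left(- \frac{500}{3} + 1703025\right) = 81 \cdot \frac{5108575}{3} = 137931525$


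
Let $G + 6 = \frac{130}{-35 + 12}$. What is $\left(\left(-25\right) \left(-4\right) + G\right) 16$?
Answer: $\frac{32512}{23} \approx 1413.6$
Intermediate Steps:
$G = - \frac{268}{23}$ ($G = -6 + \frac{130}{-35 + 12} = -6 + \frac{130}{-23} = -6 + 130 \left(- \frac{1}{23}\right) = -6 - \frac{130}{23} = - \frac{268}{23} \approx -11.652$)
$\left(\left(-25\right) \left(-4\right) + G\right) 16 = \left(\left(-25\right) \left(-4\right) - \frac{268}{23}\right) 16 = \left(100 - \frac{268}{23}\right) 16 = \frac{2032}{23} \cdot 16 = \frac{32512}{23}$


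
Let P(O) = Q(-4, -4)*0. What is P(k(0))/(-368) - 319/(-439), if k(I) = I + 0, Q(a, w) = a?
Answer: 319/439 ≈ 0.72665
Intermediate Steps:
k(I) = I
P(O) = 0 (P(O) = -4*0 = 0)
P(k(0))/(-368) - 319/(-439) = 0/(-368) - 319/(-439) = 0*(-1/368) - 319*(-1/439) = 0 + 319/439 = 319/439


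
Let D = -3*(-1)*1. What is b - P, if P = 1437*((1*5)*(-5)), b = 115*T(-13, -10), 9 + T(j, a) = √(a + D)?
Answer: 34890 + 115*I*√7 ≈ 34890.0 + 304.26*I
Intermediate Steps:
D = 3 (D = 3*1 = 3)
T(j, a) = -9 + √(3 + a) (T(j, a) = -9 + √(a + 3) = -9 + √(3 + a))
b = -1035 + 115*I*√7 (b = 115*(-9 + √(3 - 10)) = 115*(-9 + √(-7)) = 115*(-9 + I*√7) = -1035 + 115*I*√7 ≈ -1035.0 + 304.26*I)
P = -35925 (P = 1437*(5*(-5)) = 1437*(-25) = -35925)
b - P = (-1035 + 115*I*√7) - 1*(-35925) = (-1035 + 115*I*√7) + 35925 = 34890 + 115*I*√7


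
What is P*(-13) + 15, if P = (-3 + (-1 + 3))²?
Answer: 2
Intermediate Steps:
P = 1 (P = (-3 + 2)² = (-1)² = 1)
P*(-13) + 15 = 1*(-13) + 15 = -13 + 15 = 2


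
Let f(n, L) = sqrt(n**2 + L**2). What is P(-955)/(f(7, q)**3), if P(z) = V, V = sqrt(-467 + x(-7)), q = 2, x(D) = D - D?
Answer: I*sqrt(24751)/2809 ≈ 0.056007*I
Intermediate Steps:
x(D) = 0
f(n, L) = sqrt(L**2 + n**2)
V = I*sqrt(467) (V = sqrt(-467 + 0) = sqrt(-467) = I*sqrt(467) ≈ 21.61*I)
P(z) = I*sqrt(467)
P(-955)/(f(7, q)**3) = (I*sqrt(467))/((sqrt(2**2 + 7**2))**3) = (I*sqrt(467))/((sqrt(4 + 49))**3) = (I*sqrt(467))/((sqrt(53))**3) = (I*sqrt(467))/((53*sqrt(53))) = (I*sqrt(467))*(sqrt(53)/2809) = I*sqrt(24751)/2809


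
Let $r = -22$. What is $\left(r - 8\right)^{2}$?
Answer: $900$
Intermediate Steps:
$\left(r - 8\right)^{2} = \left(-22 - 8\right)^{2} = \left(-30\right)^{2} = 900$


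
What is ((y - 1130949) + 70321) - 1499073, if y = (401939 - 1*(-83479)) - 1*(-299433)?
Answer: -1774850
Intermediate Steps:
y = 784851 (y = (401939 + 83479) + 299433 = 485418 + 299433 = 784851)
((y - 1130949) + 70321) - 1499073 = ((784851 - 1130949) + 70321) - 1499073 = (-346098 + 70321) - 1499073 = -275777 - 1499073 = -1774850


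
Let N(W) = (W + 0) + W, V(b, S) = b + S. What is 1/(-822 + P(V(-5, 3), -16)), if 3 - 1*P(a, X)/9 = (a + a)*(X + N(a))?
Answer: -1/1515 ≈ -0.00066007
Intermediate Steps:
V(b, S) = S + b
N(W) = 2*W (N(W) = W + W = 2*W)
P(a, X) = 27 - 18*a*(X + 2*a) (P(a, X) = 27 - 9*(a + a)*(X + 2*a) = 27 - 9*2*a*(X + 2*a) = 27 - 18*a*(X + 2*a))
1/(-822 + P(V(-5, 3), -16)) = 1/(-822 + (27 - 36*(3 - 5)**2 - 18*(-16)*(3 - 5))) = 1/(-822 + (27 - 36*(-2)**2 - 18*(-16)*(-2))) = 1/(-822 + (27 - 36*4 - 576)) = 1/(-822 + (27 - 144 - 576)) = 1/(-822 - 693) = 1/(-1515) = -1/1515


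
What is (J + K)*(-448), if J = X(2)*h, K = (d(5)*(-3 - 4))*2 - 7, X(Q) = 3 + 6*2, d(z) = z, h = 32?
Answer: -180544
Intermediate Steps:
X(Q) = 15 (X(Q) = 3 + 12 = 15)
K = -77 (K = (5*(-3 - 4))*2 - 7 = (5*(-7))*2 - 7 = -35*2 - 7 = -70 - 7 = -77)
J = 480 (J = 15*32 = 480)
(J + K)*(-448) = (480 - 77)*(-448) = 403*(-448) = -180544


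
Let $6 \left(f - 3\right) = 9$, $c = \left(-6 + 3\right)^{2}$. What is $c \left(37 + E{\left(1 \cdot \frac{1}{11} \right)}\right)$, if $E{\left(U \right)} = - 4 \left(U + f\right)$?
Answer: $\frac{1845}{11} \approx 167.73$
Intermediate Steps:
$c = 9$ ($c = \left(-3\right)^{2} = 9$)
$f = \frac{9}{2}$ ($f = 3 + \frac{1}{6} \cdot 9 = 3 + \frac{3}{2} = \frac{9}{2} \approx 4.5$)
$E{\left(U \right)} = -18 - 4 U$ ($E{\left(U \right)} = - 4 \left(U + \frac{9}{2}\right) = - 4 \left(\frac{9}{2} + U\right) = -18 - 4 U$)
$c \left(37 + E{\left(1 \cdot \frac{1}{11} \right)}\right) = 9 \left(37 - \left(18 + 4 \cdot 1 \cdot \frac{1}{11}\right)\right) = 9 \left(37 - \frac{202}{11}\right) = 9 \cdot \frac{205}{11} = \frac{1845}{11}$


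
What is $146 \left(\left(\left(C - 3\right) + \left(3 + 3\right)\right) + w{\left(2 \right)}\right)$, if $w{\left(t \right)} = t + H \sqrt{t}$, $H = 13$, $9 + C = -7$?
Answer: $-1606 + 1898 \sqrt{2} \approx 1078.2$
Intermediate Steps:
$C = -16$ ($C = -9 - 7 = -16$)
$w{\left(t \right)} = t + 13 \sqrt{t}$
$146 \left(\left(\left(C - 3\right) + \left(3 + 3\right)\right) + w{\left(2 \right)}\right) = 146 \left(\left(\left(-16 - 3\right) + \left(3 + 3\right)\right) + \left(2 + 13 \sqrt{2}\right)\right) = 146 \left(\left(-19 + 6\right) + \left(2 + 13 \sqrt{2}\right)\right) = 146 \left(-13 + \left(2 + 13 \sqrt{2}\right)\right) = 146 \left(-11 + 13 \sqrt{2}\right) = -1606 + 1898 \sqrt{2}$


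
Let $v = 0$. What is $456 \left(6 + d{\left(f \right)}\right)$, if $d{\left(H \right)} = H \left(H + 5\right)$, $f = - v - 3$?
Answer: $0$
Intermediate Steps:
$f = -3$ ($f = \left(-1\right) 0 - 3 = 0 - 3 = -3$)
$d{\left(H \right)} = H \left(5 + H\right)$
$456 \left(6 + d{\left(f \right)}\right) = 456 \left(6 - 3 \left(5 - 3\right)\right) = 456 \left(6 - 6\right) = 456 \cdot 0 = 0$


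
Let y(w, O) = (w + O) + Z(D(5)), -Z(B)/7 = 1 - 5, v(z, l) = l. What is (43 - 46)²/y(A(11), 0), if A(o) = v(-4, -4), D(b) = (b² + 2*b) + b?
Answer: 3/8 ≈ 0.37500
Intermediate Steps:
D(b) = b² + 3*b
A(o) = -4
Z(B) = 28 (Z(B) = -7*(1 - 5) = -7*(-4) = 28)
y(w, O) = 28 + O + w (y(w, O) = (w + O) + 28 = (O + w) + 28 = 28 + O + w)
(43 - 46)²/y(A(11), 0) = (43 - 46)²/(28 + 0 - 4) = (-3)²/24 = 9*(1/24) = 3/8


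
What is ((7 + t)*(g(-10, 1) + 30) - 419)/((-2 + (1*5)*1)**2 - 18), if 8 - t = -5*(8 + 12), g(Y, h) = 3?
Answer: -3376/9 ≈ -375.11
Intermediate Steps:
t = 108 (t = 8 - (-5)*(8 + 12) = 8 - (-5)*20 = 8 - 1*(-100) = 8 + 100 = 108)
((7 + t)*(g(-10, 1) + 30) - 419)/((-2 + (1*5)*1)**2 - 18) = ((7 + 108)*(3 + 30) - 419)/((-2 + (1*5)*1)**2 - 18) = (115*33 - 419)/((-2 + 5*1)**2 - 18) = (3795 - 419)/((-2 + 5)**2 - 18) = 3376/(3**2 - 18) = 3376/(9 - 18) = 3376/(-9) = 3376*(-1/9) = -3376/9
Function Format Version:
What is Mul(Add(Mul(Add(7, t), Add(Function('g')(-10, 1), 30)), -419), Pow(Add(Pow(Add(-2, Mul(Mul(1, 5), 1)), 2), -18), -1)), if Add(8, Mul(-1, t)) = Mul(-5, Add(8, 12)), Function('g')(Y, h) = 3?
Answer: Rational(-3376, 9) ≈ -375.11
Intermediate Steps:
t = 108 (t = Add(8, Mul(-1, Mul(-5, Add(8, 12)))) = Add(8, Mul(-1, Mul(-5, 20))) = Add(8, Mul(-1, -100)) = Add(8, 100) = 108)
Mul(Add(Mul(Add(7, t), Add(Function('g')(-10, 1), 30)), -419), Pow(Add(Pow(Add(-2, Mul(Mul(1, 5), 1)), 2), -18), -1)) = Mul(Add(Mul(Add(7, 108), Add(3, 30)), -419), Pow(Add(Pow(Add(-2, Mul(Mul(1, 5), 1)), 2), -18), -1)) = Mul(Add(Mul(115, 33), -419), Pow(Add(Pow(Add(-2, Mul(5, 1)), 2), -18), -1)) = Mul(Add(3795, -419), Pow(Add(Pow(Add(-2, 5), 2), -18), -1)) = Mul(3376, Pow(Add(Pow(3, 2), -18), -1)) = Mul(3376, Pow(Add(9, -18), -1)) = Mul(3376, Pow(-9, -1)) = Mul(3376, Rational(-1, 9)) = Rational(-3376, 9)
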